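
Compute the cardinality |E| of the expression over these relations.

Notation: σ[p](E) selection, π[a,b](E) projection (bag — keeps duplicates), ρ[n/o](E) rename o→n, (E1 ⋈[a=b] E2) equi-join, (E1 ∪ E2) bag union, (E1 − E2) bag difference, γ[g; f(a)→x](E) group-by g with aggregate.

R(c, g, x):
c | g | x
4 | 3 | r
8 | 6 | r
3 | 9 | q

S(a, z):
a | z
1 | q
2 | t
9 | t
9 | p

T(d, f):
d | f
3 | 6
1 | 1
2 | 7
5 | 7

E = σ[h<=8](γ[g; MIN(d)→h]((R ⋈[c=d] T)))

Row counts bottom-up:
  R → 3
  T → 4
  (R ⋈[c=d] T) → 1
  γ[g; MIN(d)→h]((R ⋈[c=d] T)) → 1
  σ[h<=8](γ[g; MIN(d)→h]((R ⋈[c=d] T))) → 1

|E| = 1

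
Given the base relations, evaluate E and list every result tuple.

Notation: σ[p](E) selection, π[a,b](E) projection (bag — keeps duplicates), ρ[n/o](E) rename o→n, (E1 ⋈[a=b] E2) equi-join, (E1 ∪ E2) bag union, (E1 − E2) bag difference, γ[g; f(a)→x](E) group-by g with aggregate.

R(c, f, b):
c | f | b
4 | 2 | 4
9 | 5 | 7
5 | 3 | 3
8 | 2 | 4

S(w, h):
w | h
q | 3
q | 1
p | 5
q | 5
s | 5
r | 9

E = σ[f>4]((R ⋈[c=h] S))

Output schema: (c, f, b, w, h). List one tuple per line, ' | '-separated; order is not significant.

Subexpression sizes:
  R → 4
  S → 6
  (R ⋈[c=h] S) → 4
  σ[f>4]((R ⋈[c=h] S)) → 1

== RESULT ==
c | f | b | w | h
9 | 5 | 7 | r | 9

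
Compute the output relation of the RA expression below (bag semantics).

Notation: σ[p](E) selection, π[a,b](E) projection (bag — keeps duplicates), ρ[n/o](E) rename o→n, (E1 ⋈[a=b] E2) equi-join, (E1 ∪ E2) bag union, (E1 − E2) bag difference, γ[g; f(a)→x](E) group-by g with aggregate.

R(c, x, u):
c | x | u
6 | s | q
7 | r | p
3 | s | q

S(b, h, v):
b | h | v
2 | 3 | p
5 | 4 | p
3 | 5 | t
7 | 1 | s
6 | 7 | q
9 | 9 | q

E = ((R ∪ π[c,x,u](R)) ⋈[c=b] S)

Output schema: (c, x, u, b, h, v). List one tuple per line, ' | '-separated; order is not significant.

Row counts bottom-up:
  R → 3
  R → 3
  π[c,x,u](R) → 3
  (R ∪ π[c,x,u](R)) → 6
  S → 6
  ((R ∪ π[c,x,u](R)) ⋈[c=b] S) → 6

== RESULT ==
c | x | u | b | h | v
3 | s | q | 3 | 5 | t
3 | s | q | 3 | 5 | t
6 | s | q | 6 | 7 | q
6 | s | q | 6 | 7 | q
7 | r | p | 7 | 1 | s
7 | r | p | 7 | 1 | s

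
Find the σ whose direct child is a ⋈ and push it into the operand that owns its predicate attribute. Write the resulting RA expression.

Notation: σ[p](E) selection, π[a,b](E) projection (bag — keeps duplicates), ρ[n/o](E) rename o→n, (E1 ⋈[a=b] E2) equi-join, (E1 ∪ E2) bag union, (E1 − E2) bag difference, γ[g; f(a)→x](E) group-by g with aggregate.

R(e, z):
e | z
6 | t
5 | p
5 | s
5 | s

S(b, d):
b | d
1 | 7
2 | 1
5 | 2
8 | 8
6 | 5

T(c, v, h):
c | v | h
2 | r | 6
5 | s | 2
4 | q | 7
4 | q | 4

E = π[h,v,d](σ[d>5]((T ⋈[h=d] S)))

σ filters on d, owned by the right side.
E' = π[h,v,d]((T ⋈[h=d] σ[d>5](S)))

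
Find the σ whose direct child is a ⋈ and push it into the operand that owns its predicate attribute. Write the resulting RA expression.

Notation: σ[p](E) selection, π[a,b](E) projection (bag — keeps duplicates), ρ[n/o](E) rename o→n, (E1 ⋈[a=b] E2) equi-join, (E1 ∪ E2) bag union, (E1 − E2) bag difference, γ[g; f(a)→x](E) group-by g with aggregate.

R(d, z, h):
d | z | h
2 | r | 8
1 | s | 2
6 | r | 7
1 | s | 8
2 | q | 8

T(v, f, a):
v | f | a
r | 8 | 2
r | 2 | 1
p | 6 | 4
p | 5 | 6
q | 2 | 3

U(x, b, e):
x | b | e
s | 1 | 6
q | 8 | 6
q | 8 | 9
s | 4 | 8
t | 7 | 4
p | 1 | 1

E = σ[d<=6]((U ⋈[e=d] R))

σ filters on d, owned by the right side.
E' = (U ⋈[e=d] σ[d<=6](R))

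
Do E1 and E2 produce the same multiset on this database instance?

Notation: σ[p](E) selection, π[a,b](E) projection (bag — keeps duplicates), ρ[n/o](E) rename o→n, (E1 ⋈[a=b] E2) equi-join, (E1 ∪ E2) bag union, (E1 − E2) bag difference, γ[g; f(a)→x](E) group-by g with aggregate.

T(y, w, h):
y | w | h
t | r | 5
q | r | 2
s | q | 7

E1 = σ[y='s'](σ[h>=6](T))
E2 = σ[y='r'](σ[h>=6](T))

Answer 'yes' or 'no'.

E1 subexpression sizes:
  T → 3
  σ[h>=6](T) → 1
  σ[y='s'](σ[h>=6](T)) → 1
E2 subexpression sizes:
  T → 3
  σ[h>=6](T) → 1
  σ[y='r'](σ[h>=6](T)) → 0

E1 result:
y | w | h
s | q | 7
E2 result:
y | w | h
(0 rows)
Witness: ('s', 'q', 7) appears 1× in E1 but 0× in E2.

no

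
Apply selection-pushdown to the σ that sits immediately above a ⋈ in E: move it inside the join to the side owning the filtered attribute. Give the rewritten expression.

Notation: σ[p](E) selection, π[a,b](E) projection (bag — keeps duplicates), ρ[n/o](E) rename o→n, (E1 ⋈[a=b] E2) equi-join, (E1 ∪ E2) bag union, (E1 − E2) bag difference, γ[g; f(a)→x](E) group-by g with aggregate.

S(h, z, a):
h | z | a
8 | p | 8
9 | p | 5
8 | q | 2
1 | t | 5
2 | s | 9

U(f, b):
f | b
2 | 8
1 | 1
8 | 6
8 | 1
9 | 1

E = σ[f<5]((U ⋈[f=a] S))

σ filters on f, owned by the left side.
E' = (σ[f<5](U) ⋈[f=a] S)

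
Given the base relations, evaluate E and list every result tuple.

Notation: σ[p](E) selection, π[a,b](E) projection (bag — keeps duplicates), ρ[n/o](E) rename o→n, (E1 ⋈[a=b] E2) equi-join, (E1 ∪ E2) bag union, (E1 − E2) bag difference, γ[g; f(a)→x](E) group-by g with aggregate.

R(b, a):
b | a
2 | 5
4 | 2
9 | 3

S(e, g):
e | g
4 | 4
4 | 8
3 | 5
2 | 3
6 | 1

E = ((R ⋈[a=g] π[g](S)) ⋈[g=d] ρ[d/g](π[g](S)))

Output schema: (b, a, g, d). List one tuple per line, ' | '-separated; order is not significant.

Per-node cardinality:
  R → 3
  S → 5
  π[g](S) → 5
  (R ⋈[a=g] π[g](S)) → 2
  S → 5
  π[g](S) → 5
  ρ[d/g](π[g](S)) → 5
  ((R ⋈[a=g] π[g](S)) ⋈[g=d] ρ[d/g](π[g](S))) → 2

== RESULT ==
b | a | g | d
2 | 5 | 5 | 5
9 | 3 | 3 | 3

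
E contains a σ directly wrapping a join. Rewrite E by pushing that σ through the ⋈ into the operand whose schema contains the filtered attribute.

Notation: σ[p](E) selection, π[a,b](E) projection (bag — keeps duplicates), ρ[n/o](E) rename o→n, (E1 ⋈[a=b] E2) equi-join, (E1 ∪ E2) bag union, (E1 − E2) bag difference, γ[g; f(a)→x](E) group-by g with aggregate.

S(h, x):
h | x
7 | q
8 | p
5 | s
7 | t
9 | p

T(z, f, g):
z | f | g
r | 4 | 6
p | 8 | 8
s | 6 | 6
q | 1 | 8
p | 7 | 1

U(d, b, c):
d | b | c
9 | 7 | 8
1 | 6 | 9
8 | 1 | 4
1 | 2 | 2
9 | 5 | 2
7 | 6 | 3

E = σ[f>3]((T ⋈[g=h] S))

σ filters on f, owned by the left side.
E' = (σ[f>3](T) ⋈[g=h] S)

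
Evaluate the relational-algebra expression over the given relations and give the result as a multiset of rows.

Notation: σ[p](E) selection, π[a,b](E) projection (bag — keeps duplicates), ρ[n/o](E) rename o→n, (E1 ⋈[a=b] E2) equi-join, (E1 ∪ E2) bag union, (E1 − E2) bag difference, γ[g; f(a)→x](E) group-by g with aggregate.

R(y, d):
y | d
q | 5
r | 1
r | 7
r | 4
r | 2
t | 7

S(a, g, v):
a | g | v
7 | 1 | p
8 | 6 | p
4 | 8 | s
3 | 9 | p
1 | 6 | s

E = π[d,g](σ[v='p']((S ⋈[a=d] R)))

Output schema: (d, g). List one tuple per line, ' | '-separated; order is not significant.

Row counts bottom-up:
  S → 5
  R → 6
  (S ⋈[a=d] R) → 4
  σ[v='p']((S ⋈[a=d] R)) → 2
  π[d,g](σ[v='p']((S ⋈[a=d] R))) → 2

== RESULT ==
d | g
7 | 1
7 | 1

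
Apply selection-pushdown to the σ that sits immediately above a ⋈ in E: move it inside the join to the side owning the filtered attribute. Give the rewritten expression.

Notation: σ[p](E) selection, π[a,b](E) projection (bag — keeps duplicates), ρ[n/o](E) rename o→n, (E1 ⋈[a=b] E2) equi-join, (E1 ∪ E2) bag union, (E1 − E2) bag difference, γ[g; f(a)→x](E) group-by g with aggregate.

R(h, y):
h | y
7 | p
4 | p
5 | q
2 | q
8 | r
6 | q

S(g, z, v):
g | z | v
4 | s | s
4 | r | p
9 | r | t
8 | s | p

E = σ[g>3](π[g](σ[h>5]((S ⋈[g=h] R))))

σ filters on h, owned by the right side.
E' = σ[g>3](π[g]((S ⋈[g=h] σ[h>5](R))))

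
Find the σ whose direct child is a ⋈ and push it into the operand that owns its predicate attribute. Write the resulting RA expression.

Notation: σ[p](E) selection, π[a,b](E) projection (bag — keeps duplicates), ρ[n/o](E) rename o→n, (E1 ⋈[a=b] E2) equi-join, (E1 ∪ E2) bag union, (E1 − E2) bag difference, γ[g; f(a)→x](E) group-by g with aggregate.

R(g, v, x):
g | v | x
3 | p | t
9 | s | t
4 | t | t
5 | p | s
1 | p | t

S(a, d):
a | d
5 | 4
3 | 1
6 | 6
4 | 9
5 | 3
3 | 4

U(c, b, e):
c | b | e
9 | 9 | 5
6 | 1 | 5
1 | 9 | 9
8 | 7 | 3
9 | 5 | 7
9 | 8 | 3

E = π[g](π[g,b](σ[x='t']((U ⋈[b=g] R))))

σ filters on x, owned by the right side.
E' = π[g](π[g,b]((U ⋈[b=g] σ[x='t'](R))))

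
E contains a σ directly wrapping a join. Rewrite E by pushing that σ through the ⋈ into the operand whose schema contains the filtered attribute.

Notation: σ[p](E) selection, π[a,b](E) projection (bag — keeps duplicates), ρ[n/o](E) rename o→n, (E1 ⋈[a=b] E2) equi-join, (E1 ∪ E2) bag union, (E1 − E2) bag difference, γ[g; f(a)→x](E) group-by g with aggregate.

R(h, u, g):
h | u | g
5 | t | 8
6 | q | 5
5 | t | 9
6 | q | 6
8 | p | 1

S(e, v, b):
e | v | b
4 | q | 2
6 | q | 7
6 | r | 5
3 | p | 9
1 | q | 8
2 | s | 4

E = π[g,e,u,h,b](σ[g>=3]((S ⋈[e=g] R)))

σ filters on g, owned by the right side.
E' = π[g,e,u,h,b]((S ⋈[e=g] σ[g>=3](R)))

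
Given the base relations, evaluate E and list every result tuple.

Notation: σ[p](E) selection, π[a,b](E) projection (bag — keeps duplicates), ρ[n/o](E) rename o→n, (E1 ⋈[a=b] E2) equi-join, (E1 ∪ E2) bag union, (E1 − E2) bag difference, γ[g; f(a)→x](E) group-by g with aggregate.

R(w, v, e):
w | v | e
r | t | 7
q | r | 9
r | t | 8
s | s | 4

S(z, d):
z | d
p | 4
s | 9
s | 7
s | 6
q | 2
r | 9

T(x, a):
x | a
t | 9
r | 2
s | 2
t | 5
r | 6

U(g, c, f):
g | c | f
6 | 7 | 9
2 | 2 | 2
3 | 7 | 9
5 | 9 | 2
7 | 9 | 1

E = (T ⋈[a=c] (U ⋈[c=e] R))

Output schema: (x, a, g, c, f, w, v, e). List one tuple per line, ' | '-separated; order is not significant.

Row counts bottom-up:
  T → 5
  U → 5
  R → 4
  (U ⋈[c=e] R) → 4
  (T ⋈[a=c] (U ⋈[c=e] R)) → 2

== RESULT ==
x | a | g | c | f | w | v | e
t | 9 | 5 | 9 | 2 | q | r | 9
t | 9 | 7 | 9 | 1 | q | r | 9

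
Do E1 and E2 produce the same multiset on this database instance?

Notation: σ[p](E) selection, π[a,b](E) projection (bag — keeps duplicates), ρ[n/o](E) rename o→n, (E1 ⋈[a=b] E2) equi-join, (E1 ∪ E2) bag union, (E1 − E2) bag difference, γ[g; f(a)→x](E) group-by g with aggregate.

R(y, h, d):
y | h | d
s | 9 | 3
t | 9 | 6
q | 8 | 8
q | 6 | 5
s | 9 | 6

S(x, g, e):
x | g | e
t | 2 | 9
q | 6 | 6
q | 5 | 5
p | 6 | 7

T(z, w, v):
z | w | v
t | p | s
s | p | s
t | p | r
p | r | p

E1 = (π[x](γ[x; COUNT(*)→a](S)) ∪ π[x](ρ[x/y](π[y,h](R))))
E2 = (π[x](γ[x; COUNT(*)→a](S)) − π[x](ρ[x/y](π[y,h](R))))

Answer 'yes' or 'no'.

E1 row counts bottom-up:
  S → 4
  γ[x; COUNT(*)→a](S) → 3
  π[x](γ[x; COUNT(*)→a](S)) → 3
  R → 5
  π[y,h](R) → 5
  ρ[x/y](π[y,h](R)) → 5
  π[x](ρ[x/y](π[y,h](R))) → 5
  (π[x](γ[x; COUNT(*)→a](S)) ∪ π[x](ρ[x/y](π[y,h](R)))) → 8
E2 row counts bottom-up:
  S → 4
  γ[x; COUNT(*)→a](S) → 3
  π[x](γ[x; COUNT(*)→a](S)) → 3
  R → 5
  π[y,h](R) → 5
  ρ[x/y](π[y,h](R)) → 5
  π[x](ρ[x/y](π[y,h](R))) → 5
  (π[x](γ[x; COUNT(*)→a](S)) − π[x](ρ[x/y](π[y,h](R)))) → 1

E1 result:
x
p
q
q
q
s
s
t
t
E2 result:
x
p
Witness: ('q',) appears 3× in E1 but 0× in E2.

no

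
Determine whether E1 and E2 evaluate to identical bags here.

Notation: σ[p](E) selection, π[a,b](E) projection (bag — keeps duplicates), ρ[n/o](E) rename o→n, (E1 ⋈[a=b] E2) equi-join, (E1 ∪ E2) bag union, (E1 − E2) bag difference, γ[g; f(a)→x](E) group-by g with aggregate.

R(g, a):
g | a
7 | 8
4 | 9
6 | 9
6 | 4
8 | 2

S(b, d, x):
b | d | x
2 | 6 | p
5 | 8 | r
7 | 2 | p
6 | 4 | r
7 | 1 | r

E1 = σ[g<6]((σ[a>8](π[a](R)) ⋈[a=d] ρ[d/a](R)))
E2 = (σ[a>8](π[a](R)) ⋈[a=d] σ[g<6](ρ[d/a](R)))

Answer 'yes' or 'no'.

E1 subexpression sizes:
  R → 5
  π[a](R) → 5
  σ[a>8](π[a](R)) → 2
  R → 5
  ρ[d/a](R) → 5
  (σ[a>8](π[a](R)) ⋈[a=d] ρ[d/a](R)) → 4
  σ[g<6]((σ[a>8](π[a](R)) ⋈[a=d] ρ[d/a](R))) → 2
E2 subexpression sizes:
  R → 5
  π[a](R) → 5
  σ[a>8](π[a](R)) → 2
  R → 5
  ρ[d/a](R) → 5
  σ[g<6](ρ[d/a](R)) → 1
  (σ[a>8](π[a](R)) ⋈[a=d] σ[g<6](ρ[d/a](R))) → 2

E1 and E2 produce the same multiset:
a | g | d
9 | 4 | 9
9 | 4 | 9

yes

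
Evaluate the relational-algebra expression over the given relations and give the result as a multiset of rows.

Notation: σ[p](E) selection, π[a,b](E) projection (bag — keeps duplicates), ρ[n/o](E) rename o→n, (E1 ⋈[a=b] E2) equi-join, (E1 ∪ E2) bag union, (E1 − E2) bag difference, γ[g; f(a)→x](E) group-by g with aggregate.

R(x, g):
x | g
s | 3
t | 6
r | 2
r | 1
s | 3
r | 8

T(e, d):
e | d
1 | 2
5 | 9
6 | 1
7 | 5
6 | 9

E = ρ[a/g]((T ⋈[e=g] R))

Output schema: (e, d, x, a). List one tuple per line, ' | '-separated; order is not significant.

Stepwise |·|:
  T → 5
  R → 6
  (T ⋈[e=g] R) → 3
  ρ[a/g]((T ⋈[e=g] R)) → 3

== RESULT ==
e | d | x | a
1 | 2 | r | 1
6 | 1 | t | 6
6 | 9 | t | 6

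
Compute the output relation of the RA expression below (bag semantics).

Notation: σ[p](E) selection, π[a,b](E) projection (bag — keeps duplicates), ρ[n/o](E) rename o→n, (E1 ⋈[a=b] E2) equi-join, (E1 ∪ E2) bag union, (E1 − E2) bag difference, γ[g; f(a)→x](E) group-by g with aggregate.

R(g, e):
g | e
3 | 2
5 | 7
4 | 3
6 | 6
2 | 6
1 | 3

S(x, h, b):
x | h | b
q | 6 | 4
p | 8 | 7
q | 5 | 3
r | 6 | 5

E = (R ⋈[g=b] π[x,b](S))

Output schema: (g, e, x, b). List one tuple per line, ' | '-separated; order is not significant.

Per-node cardinality:
  R → 6
  S → 4
  π[x,b](S) → 4
  (R ⋈[g=b] π[x,b](S)) → 3

== RESULT ==
g | e | x | b
3 | 2 | q | 3
4 | 3 | q | 4
5 | 7 | r | 5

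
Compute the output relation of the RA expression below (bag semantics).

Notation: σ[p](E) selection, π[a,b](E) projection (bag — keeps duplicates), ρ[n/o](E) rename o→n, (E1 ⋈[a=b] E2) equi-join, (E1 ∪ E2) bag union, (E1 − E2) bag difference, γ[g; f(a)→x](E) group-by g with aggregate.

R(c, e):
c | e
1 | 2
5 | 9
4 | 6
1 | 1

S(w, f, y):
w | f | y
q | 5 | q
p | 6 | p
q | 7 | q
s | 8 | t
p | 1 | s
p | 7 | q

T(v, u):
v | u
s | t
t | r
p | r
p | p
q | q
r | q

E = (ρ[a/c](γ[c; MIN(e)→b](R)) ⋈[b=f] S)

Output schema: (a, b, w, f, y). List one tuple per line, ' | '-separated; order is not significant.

Subexpression sizes:
  R → 4
  γ[c; MIN(e)→b](R) → 3
  ρ[a/c](γ[c; MIN(e)→b](R)) → 3
  S → 6
  (ρ[a/c](γ[c; MIN(e)→b](R)) ⋈[b=f] S) → 2

== RESULT ==
a | b | w | f | y
1 | 1 | p | 1 | s
4 | 6 | p | 6 | p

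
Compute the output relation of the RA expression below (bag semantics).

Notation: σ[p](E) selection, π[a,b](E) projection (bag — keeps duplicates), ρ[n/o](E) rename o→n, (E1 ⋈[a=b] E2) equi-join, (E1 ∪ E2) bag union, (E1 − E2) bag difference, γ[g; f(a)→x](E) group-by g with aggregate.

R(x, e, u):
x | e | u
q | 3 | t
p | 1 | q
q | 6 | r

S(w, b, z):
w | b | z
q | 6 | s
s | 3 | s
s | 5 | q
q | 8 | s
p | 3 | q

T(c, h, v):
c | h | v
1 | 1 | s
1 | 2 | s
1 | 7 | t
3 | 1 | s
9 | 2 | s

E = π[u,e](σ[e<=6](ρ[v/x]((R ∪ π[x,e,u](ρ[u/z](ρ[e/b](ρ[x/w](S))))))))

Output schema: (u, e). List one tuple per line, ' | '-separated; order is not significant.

Stepwise |·|:
  R → 3
  S → 5
  ρ[x/w](S) → 5
  ρ[e/b](ρ[x/w](S)) → 5
  ρ[u/z](ρ[e/b](ρ[x/w](S))) → 5
  π[x,e,u](ρ[u/z](ρ[e/b](ρ[x/w](S)))) → 5
  (R ∪ π[x,e,u](ρ[u/z](ρ[e/b](ρ[x/w](S))))) → 8
  ρ[v/x]((R ∪ π[x,e,u](ρ[u/z](ρ[e/b](ρ[x/w](S)))))) → 8
  σ[e<=6](ρ[v/x]((R ∪ π[x,e,u](ρ[u/z](ρ[e/b](ρ[x/w](S))))))) → 7
  π[u,e](σ[e<=6](ρ[v/x]((R ∪ π[x,e,u](ρ[u/z](ρ[e/b](ρ[x/w](S)))))))) → 7

== RESULT ==
u | e
q | 1
q | 3
q | 5
r | 6
s | 3
s | 6
t | 3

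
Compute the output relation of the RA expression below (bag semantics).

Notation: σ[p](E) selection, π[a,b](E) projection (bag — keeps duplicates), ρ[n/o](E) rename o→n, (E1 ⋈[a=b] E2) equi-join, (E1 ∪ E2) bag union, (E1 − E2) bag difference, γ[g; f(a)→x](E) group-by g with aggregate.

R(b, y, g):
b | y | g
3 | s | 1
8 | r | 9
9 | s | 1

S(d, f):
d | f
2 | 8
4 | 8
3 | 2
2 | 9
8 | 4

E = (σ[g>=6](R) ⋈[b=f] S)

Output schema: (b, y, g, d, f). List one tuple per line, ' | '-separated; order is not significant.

Row counts bottom-up:
  R → 3
  σ[g>=6](R) → 1
  S → 5
  (σ[g>=6](R) ⋈[b=f] S) → 2

== RESULT ==
b | y | g | d | f
8 | r | 9 | 2 | 8
8 | r | 9 | 4 | 8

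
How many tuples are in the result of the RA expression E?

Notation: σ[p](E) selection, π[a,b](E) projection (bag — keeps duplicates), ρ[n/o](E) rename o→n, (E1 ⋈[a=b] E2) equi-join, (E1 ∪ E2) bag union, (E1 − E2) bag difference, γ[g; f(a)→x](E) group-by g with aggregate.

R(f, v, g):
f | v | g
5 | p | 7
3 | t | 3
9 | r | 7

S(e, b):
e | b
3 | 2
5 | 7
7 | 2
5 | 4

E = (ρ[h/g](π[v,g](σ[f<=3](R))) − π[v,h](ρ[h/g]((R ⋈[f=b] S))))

Row counts bottom-up:
  R → 3
  σ[f<=3](R) → 1
  π[v,g](σ[f<=3](R)) → 1
  ρ[h/g](π[v,g](σ[f<=3](R))) → 1
  R → 3
  S → 4
  (R ⋈[f=b] S) → 0
  ρ[h/g]((R ⋈[f=b] S)) → 0
  π[v,h](ρ[h/g]((R ⋈[f=b] S))) → 0
  (ρ[h/g](π[v,g](σ[f<=3](R))) − π[v,h](ρ[h/g]((R ⋈[f=b] S)))) → 1

|E| = 1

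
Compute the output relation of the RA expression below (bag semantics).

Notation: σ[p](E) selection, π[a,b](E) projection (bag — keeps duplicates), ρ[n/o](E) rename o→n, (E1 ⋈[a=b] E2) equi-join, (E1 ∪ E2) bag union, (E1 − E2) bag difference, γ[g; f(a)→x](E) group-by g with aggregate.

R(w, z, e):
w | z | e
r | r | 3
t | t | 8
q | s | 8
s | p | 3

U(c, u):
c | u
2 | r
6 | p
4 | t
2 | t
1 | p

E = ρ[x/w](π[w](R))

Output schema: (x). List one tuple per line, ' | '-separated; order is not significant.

Subexpression sizes:
  R → 4
  π[w](R) → 4
  ρ[x/w](π[w](R)) → 4

== RESULT ==
x
q
r
s
t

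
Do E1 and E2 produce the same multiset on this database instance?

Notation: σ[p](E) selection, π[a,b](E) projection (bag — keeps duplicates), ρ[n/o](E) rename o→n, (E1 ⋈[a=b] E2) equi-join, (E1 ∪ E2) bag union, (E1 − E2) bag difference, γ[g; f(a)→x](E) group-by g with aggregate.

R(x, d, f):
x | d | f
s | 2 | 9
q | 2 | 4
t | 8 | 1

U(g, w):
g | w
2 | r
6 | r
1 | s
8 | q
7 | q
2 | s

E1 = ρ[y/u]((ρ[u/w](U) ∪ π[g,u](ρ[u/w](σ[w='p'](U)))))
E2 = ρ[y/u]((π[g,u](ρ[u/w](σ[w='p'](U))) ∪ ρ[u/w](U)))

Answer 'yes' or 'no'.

E1 subexpression sizes:
  U → 6
  ρ[u/w](U) → 6
  U → 6
  σ[w='p'](U) → 0
  ρ[u/w](σ[w='p'](U)) → 0
  π[g,u](ρ[u/w](σ[w='p'](U))) → 0
  (ρ[u/w](U) ∪ π[g,u](ρ[u/w](σ[w='p'](U)))) → 6
  ρ[y/u]((ρ[u/w](U) ∪ π[g,u](ρ[u/w](σ[w='p'](U))))) → 6
E2 subexpression sizes:
  U → 6
  σ[w='p'](U) → 0
  ρ[u/w](σ[w='p'](U)) → 0
  π[g,u](ρ[u/w](σ[w='p'](U))) → 0
  U → 6
  ρ[u/w](U) → 6
  (π[g,u](ρ[u/w](σ[w='p'](U))) ∪ ρ[u/w](U)) → 6
  ρ[y/u]((π[g,u](ρ[u/w](σ[w='p'](U))) ∪ ρ[u/w](U))) → 6

E1 and E2 produce the same multiset:
g | y
1 | s
2 | r
2 | s
6 | r
7 | q
8 | q

yes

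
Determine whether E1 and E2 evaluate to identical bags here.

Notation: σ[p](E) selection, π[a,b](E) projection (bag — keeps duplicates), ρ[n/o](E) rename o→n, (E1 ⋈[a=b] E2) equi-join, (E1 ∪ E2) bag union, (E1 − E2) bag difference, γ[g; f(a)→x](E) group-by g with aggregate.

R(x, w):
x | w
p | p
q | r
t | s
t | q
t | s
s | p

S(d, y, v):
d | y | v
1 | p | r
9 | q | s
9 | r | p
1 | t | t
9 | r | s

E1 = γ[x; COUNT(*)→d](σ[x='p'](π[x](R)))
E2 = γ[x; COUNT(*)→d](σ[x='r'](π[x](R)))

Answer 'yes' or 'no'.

E1 stepwise |·|:
  R → 6
  π[x](R) → 6
  σ[x='p'](π[x](R)) → 1
  γ[x; COUNT(*)→d](σ[x='p'](π[x](R))) → 1
E2 stepwise |·|:
  R → 6
  π[x](R) → 6
  σ[x='r'](π[x](R)) → 0
  γ[x; COUNT(*)→d](σ[x='r'](π[x](R))) → 0

E1 result:
x | d
p | 1
E2 result:
x | d
(0 rows)
Witness: ('p', 1) appears 1× in E1 but 0× in E2.

no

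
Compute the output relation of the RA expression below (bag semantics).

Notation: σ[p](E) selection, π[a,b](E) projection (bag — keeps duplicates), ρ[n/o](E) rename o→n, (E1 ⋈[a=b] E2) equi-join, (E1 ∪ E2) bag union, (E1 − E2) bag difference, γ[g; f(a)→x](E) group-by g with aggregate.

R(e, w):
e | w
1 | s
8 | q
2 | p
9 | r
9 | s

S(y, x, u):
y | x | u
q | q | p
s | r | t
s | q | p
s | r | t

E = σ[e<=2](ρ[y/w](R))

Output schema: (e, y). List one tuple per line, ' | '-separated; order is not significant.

Row counts bottom-up:
  R → 5
  ρ[y/w](R) → 5
  σ[e<=2](ρ[y/w](R)) → 2

== RESULT ==
e | y
1 | s
2 | p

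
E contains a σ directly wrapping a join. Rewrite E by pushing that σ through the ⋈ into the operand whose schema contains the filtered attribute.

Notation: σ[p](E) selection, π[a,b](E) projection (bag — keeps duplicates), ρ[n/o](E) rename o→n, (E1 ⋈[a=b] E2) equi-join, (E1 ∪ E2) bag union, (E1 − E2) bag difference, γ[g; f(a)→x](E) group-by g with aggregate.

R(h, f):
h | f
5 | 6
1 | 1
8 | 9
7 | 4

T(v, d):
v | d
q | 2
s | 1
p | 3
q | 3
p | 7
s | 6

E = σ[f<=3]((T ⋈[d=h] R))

σ filters on f, owned by the right side.
E' = (T ⋈[d=h] σ[f<=3](R))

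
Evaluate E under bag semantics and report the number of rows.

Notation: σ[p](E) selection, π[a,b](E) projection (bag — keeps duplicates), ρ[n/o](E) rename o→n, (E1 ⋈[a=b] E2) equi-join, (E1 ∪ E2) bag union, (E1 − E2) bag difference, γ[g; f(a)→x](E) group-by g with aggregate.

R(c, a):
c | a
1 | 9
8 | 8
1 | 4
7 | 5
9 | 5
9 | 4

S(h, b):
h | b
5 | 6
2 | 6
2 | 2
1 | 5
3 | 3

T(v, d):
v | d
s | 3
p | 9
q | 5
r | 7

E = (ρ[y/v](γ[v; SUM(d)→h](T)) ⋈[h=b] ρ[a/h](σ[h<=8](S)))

Row counts bottom-up:
  T → 4
  γ[v; SUM(d)→h](T) → 4
  ρ[y/v](γ[v; SUM(d)→h](T)) → 4
  S → 5
  σ[h<=8](S) → 5
  ρ[a/h](σ[h<=8](S)) → 5
  (ρ[y/v](γ[v; SUM(d)→h](T)) ⋈[h=b] ρ[a/h](σ[h<=8](S))) → 2

|E| = 2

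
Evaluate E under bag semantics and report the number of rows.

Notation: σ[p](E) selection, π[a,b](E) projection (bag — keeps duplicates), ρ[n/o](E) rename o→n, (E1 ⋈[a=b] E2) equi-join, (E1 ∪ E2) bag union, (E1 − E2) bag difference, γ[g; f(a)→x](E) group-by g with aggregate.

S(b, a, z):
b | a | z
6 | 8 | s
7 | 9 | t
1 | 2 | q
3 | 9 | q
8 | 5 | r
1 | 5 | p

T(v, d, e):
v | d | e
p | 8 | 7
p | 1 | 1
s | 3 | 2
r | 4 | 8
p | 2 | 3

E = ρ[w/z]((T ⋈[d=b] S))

Stepwise |·|:
  T → 5
  S → 6
  (T ⋈[d=b] S) → 4
  ρ[w/z]((T ⋈[d=b] S)) → 4

|E| = 4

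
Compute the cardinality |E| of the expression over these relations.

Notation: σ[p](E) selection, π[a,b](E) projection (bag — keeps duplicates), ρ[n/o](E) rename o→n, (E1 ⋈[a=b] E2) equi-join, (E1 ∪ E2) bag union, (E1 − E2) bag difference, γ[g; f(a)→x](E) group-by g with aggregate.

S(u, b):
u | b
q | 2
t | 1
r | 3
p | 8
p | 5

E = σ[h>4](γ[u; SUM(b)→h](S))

Per-node cardinality:
  S → 5
  γ[u; SUM(b)→h](S) → 4
  σ[h>4](γ[u; SUM(b)→h](S)) → 1

|E| = 1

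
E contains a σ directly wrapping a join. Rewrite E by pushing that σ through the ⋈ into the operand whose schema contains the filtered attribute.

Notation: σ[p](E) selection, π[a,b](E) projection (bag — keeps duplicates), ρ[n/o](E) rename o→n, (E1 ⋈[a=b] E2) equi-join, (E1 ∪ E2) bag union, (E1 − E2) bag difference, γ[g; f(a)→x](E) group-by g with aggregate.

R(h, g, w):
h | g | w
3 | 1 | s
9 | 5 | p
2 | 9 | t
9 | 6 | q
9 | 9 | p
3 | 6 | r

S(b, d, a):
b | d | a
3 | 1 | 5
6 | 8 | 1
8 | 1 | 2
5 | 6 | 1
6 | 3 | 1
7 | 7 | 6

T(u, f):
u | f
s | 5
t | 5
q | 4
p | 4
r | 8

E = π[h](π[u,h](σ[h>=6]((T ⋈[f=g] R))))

σ filters on h, owned by the right side.
E' = π[h](π[u,h]((T ⋈[f=g] σ[h>=6](R))))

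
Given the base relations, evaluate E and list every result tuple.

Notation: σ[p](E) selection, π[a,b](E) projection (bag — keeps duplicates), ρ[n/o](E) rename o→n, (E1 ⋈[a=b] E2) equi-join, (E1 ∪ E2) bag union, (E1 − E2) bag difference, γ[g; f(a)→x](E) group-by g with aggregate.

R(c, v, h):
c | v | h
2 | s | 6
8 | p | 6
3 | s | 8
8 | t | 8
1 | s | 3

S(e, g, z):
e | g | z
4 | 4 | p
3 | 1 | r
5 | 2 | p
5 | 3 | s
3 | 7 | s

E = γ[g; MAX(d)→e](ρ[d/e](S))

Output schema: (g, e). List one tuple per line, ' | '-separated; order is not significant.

Subexpression sizes:
  S → 5
  ρ[d/e](S) → 5
  γ[g; MAX(d)→e](ρ[d/e](S)) → 5

== RESULT ==
g | e
1 | 3
2 | 5
3 | 5
4 | 4
7 | 3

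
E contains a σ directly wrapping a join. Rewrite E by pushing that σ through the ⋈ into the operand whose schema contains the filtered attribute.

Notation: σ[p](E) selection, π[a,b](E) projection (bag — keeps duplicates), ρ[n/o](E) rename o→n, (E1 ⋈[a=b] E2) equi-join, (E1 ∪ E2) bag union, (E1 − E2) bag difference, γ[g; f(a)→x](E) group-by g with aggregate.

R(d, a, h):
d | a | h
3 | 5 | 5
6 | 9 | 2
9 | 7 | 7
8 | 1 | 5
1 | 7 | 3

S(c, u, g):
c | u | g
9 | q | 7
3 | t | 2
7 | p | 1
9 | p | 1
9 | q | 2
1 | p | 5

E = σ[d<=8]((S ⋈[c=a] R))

σ filters on d, owned by the right side.
E' = (S ⋈[c=a] σ[d<=8](R))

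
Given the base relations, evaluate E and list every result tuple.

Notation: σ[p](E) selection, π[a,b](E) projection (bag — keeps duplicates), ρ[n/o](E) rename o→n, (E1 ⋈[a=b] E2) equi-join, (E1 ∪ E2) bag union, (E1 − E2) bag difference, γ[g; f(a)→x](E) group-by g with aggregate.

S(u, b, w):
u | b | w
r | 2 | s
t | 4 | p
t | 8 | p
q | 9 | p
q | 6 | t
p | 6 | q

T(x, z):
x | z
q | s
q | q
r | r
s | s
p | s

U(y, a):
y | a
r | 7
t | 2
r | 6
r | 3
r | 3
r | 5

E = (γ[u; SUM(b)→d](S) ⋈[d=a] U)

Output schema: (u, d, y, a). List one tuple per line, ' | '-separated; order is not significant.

Subexpression sizes:
  S → 6
  γ[u; SUM(b)→d](S) → 4
  U → 6
  (γ[u; SUM(b)→d](S) ⋈[d=a] U) → 2

== RESULT ==
u | d | y | a
p | 6 | r | 6
r | 2 | t | 2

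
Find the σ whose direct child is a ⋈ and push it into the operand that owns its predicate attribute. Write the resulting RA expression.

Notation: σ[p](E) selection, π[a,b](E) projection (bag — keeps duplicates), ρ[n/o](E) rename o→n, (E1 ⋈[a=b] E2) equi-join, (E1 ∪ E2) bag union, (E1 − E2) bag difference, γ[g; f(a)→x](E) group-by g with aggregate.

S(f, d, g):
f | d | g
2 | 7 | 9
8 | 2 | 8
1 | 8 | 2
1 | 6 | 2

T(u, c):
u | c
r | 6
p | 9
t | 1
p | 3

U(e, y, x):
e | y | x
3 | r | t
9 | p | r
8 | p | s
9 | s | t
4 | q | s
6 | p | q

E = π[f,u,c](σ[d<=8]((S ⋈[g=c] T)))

σ filters on d, owned by the left side.
E' = π[f,u,c]((σ[d<=8](S) ⋈[g=c] T))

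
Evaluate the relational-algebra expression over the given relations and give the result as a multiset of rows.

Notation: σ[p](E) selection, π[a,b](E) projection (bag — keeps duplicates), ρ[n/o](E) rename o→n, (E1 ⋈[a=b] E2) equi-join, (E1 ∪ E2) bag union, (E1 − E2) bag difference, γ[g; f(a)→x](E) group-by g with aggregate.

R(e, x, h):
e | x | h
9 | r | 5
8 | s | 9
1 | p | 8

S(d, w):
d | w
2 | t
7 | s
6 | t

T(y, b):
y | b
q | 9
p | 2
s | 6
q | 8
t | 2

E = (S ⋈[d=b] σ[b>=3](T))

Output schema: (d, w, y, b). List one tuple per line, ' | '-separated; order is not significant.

Per-node cardinality:
  S → 3
  T → 5
  σ[b>=3](T) → 3
  (S ⋈[d=b] σ[b>=3](T)) → 1

== RESULT ==
d | w | y | b
6 | t | s | 6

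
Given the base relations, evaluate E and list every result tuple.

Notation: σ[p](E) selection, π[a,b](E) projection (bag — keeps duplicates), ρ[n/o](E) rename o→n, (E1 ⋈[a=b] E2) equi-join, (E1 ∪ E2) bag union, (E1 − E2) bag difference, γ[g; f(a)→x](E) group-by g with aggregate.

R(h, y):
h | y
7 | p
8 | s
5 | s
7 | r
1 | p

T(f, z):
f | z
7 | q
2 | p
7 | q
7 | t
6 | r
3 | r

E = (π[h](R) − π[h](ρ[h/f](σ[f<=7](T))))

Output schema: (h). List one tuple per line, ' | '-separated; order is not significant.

Subexpression sizes:
  R → 5
  π[h](R) → 5
  T → 6
  σ[f<=7](T) → 6
  ρ[h/f](σ[f<=7](T)) → 6
  π[h](ρ[h/f](σ[f<=7](T))) → 6
  (π[h](R) − π[h](ρ[h/f](σ[f<=7](T)))) → 3

== RESULT ==
h
1
5
8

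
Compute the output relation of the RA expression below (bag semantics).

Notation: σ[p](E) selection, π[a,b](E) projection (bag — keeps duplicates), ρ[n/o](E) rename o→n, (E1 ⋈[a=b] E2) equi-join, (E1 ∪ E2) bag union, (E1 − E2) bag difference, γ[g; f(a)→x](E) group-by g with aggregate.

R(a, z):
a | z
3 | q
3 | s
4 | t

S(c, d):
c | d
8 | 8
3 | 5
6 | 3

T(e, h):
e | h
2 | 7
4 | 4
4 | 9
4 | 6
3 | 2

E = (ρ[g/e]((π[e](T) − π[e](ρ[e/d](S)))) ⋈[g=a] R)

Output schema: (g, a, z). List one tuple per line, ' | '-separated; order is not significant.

Per-node cardinality:
  T → 5
  π[e](T) → 5
  S → 3
  ρ[e/d](S) → 3
  π[e](ρ[e/d](S)) → 3
  (π[e](T) − π[e](ρ[e/d](S))) → 4
  ρ[g/e]((π[e](T) − π[e](ρ[e/d](S)))) → 4
  R → 3
  (ρ[g/e]((π[e](T) − π[e](ρ[e/d](S)))) ⋈[g=a] R) → 3

== RESULT ==
g | a | z
4 | 4 | t
4 | 4 | t
4 | 4 | t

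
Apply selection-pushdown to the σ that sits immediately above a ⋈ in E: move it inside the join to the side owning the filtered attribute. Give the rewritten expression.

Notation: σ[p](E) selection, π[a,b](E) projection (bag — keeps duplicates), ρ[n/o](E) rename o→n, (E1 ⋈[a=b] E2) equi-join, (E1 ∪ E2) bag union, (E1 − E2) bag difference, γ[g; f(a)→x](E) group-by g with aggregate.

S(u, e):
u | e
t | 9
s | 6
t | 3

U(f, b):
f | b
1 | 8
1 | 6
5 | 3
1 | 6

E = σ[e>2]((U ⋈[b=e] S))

σ filters on e, owned by the right side.
E' = (U ⋈[b=e] σ[e>2](S))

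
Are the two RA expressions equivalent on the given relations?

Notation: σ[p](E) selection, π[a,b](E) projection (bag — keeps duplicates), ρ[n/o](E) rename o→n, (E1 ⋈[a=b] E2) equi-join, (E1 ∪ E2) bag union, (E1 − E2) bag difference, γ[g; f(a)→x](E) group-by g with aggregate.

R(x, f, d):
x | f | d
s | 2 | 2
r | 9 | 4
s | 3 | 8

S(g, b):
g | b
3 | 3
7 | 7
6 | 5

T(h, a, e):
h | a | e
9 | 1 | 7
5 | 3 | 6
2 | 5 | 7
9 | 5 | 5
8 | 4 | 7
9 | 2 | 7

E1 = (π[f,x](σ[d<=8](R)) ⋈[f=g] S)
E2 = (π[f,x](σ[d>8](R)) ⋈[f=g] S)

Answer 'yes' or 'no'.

E1 stepwise |·|:
  R → 3
  σ[d<=8](R) → 3
  π[f,x](σ[d<=8](R)) → 3
  S → 3
  (π[f,x](σ[d<=8](R)) ⋈[f=g] S) → 1
E2 stepwise |·|:
  R → 3
  σ[d>8](R) → 0
  π[f,x](σ[d>8](R)) → 0
  S → 3
  (π[f,x](σ[d>8](R)) ⋈[f=g] S) → 0

E1 result:
f | x | g | b
3 | s | 3 | 3
E2 result:
f | x | g | b
(0 rows)
Witness: (3, 's', 3, 3) appears 1× in E1 but 0× in E2.

no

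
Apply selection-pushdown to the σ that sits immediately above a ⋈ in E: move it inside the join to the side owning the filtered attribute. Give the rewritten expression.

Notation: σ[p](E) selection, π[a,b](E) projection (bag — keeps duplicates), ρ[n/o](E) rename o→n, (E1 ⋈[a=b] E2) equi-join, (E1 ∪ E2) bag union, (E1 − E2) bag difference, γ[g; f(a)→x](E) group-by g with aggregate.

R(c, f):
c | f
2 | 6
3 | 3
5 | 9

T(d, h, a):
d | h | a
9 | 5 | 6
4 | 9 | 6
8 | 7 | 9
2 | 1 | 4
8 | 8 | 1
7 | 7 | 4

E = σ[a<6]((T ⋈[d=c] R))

σ filters on a, owned by the left side.
E' = (σ[a<6](T) ⋈[d=c] R)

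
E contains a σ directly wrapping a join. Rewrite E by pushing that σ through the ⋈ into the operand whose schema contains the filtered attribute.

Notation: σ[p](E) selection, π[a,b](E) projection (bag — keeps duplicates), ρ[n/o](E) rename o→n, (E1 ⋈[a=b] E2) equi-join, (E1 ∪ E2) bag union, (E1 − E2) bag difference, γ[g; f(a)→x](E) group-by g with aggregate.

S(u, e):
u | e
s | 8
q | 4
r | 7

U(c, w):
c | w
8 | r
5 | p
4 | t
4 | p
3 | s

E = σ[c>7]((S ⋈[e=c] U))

σ filters on c, owned by the right side.
E' = (S ⋈[e=c] σ[c>7](U))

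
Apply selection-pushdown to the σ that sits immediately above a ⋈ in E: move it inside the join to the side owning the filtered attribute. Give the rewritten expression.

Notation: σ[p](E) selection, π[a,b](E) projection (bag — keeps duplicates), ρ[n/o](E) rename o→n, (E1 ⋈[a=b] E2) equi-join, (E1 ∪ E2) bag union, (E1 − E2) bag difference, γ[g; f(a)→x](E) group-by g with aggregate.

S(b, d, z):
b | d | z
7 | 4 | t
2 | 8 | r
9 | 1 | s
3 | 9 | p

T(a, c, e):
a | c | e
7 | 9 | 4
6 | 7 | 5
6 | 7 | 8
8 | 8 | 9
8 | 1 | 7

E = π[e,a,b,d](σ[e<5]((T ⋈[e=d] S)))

σ filters on e, owned by the left side.
E' = π[e,a,b,d]((σ[e<5](T) ⋈[e=d] S))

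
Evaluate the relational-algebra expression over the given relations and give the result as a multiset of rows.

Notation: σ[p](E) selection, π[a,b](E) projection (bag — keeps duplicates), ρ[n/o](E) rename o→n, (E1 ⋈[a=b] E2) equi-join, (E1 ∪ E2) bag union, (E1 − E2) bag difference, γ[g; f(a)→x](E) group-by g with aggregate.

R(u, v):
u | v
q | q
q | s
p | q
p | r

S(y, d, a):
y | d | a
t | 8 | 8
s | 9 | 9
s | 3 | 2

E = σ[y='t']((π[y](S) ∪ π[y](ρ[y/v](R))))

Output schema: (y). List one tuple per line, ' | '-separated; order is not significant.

Stepwise |·|:
  S → 3
  π[y](S) → 3
  R → 4
  ρ[y/v](R) → 4
  π[y](ρ[y/v](R)) → 4
  (π[y](S) ∪ π[y](ρ[y/v](R))) → 7
  σ[y='t']((π[y](S) ∪ π[y](ρ[y/v](R)))) → 1

== RESULT ==
y
t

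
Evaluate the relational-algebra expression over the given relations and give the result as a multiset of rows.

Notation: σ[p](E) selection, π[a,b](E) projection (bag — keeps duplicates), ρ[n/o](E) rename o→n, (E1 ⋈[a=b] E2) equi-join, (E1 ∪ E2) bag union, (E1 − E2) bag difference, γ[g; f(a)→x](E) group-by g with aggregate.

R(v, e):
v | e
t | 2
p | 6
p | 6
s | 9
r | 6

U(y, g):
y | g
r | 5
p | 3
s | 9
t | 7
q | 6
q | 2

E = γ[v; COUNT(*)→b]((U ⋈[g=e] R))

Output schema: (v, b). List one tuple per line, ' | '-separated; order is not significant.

Stepwise |·|:
  U → 6
  R → 5
  (U ⋈[g=e] R) → 5
  γ[v; COUNT(*)→b]((U ⋈[g=e] R)) → 4

== RESULT ==
v | b
p | 2
r | 1
s | 1
t | 1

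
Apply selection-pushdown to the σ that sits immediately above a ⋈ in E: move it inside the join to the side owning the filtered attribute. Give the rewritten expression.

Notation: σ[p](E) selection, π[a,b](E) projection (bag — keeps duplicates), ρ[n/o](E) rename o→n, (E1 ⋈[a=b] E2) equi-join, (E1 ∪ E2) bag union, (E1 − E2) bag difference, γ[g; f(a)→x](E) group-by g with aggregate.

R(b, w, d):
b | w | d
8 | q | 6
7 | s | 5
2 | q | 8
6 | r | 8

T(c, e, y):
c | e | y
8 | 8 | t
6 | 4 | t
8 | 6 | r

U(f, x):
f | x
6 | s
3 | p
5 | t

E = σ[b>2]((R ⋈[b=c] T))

σ filters on b, owned by the left side.
E' = (σ[b>2](R) ⋈[b=c] T)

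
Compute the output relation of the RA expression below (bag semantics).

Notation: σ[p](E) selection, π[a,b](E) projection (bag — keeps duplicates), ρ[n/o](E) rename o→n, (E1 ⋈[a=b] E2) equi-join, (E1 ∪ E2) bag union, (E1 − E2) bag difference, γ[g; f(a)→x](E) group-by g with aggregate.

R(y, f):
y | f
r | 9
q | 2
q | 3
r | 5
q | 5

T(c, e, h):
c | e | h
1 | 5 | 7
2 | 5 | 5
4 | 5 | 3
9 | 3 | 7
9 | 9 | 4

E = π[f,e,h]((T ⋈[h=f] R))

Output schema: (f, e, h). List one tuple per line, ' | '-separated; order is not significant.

Stepwise |·|:
  T → 5
  R → 5
  (T ⋈[h=f] R) → 3
  π[f,e,h]((T ⋈[h=f] R)) → 3

== RESULT ==
f | e | h
3 | 5 | 3
5 | 5 | 5
5 | 5 | 5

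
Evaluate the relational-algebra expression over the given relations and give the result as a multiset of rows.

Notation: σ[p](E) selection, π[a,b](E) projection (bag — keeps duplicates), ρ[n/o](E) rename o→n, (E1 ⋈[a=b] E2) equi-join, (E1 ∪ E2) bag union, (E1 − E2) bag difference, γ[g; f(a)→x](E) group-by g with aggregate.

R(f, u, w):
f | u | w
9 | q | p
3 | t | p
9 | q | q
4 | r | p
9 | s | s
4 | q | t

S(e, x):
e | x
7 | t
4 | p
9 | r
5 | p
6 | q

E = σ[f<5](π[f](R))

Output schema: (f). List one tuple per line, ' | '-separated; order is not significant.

Subexpression sizes:
  R → 6
  π[f](R) → 6
  σ[f<5](π[f](R)) → 3

== RESULT ==
f
3
4
4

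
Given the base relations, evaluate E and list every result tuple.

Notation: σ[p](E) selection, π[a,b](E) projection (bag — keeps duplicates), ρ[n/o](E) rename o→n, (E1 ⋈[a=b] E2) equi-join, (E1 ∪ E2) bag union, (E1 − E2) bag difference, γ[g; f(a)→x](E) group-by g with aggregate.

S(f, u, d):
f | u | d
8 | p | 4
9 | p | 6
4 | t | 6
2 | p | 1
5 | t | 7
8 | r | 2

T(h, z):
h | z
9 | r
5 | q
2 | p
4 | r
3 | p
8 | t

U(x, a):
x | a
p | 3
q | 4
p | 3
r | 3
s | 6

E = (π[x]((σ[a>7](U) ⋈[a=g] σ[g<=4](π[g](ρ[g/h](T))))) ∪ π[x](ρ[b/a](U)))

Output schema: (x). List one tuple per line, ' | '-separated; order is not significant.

Stepwise |·|:
  U → 5
  σ[a>7](U) → 0
  T → 6
  ρ[g/h](T) → 6
  π[g](ρ[g/h](T)) → 6
  σ[g<=4](π[g](ρ[g/h](T))) → 3
  (σ[a>7](U) ⋈[a=g] σ[g<=4](π[g](ρ[g/h](T)))) → 0
  π[x]((σ[a>7](U) ⋈[a=g] σ[g<=4](π[g](ρ[g/h](T))))) → 0
  U → 5
  ρ[b/a](U) → 5
  π[x](ρ[b/a](U)) → 5
  (π[x]((σ[a>7](U) ⋈[a=g] σ[g<=4](π[g](ρ[g/h](T))))) ∪ π[x](ρ[b/a](U))) → 5

== RESULT ==
x
p
p
q
r
s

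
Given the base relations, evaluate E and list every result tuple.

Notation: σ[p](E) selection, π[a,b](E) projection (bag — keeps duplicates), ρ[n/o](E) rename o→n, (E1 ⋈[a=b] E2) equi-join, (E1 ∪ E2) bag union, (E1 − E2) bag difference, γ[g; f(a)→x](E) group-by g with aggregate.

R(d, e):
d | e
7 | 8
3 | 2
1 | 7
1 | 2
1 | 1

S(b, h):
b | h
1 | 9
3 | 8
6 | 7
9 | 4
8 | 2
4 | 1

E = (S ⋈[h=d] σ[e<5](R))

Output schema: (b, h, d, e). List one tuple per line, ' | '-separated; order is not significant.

Row counts bottom-up:
  S → 6
  R → 5
  σ[e<5](R) → 3
  (S ⋈[h=d] σ[e<5](R)) → 2

== RESULT ==
b | h | d | e
4 | 1 | 1 | 1
4 | 1 | 1 | 2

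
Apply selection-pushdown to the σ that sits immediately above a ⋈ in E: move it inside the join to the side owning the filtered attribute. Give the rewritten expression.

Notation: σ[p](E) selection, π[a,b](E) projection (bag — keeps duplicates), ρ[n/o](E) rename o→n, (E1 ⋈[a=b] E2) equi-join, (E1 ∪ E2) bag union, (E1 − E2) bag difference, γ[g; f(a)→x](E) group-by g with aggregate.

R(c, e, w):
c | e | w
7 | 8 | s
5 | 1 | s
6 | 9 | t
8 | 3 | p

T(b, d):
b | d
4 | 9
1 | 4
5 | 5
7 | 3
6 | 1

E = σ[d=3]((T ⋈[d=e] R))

σ filters on d, owned by the left side.
E' = (σ[d=3](T) ⋈[d=e] R)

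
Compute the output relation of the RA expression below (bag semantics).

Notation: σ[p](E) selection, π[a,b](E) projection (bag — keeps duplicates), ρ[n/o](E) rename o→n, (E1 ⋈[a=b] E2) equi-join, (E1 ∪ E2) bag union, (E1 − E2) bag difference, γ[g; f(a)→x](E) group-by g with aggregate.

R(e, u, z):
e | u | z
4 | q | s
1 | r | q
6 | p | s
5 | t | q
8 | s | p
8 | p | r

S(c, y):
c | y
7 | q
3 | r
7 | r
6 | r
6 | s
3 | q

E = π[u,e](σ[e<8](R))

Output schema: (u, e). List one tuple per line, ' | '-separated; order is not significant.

Stepwise |·|:
  R → 6
  σ[e<8](R) → 4
  π[u,e](σ[e<8](R)) → 4

== RESULT ==
u | e
p | 6
q | 4
r | 1
t | 5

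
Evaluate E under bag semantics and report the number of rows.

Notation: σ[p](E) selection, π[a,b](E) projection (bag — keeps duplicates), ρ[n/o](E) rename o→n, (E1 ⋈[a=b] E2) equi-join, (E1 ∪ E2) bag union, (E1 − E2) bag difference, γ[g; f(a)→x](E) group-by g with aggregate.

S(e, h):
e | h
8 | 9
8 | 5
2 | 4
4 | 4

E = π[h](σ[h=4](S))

Row counts bottom-up:
  S → 4
  σ[h=4](S) → 2
  π[h](σ[h=4](S)) → 2

|E| = 2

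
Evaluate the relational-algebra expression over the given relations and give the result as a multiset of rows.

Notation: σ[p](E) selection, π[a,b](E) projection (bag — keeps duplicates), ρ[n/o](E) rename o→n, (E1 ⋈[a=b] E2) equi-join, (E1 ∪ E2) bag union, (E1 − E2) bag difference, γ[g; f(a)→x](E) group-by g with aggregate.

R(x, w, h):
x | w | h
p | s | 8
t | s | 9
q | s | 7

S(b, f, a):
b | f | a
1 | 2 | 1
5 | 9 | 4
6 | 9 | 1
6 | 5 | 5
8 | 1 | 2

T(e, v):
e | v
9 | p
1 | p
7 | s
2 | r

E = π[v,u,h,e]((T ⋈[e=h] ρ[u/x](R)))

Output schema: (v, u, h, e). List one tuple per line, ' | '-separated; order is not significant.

Stepwise |·|:
  T → 4
  R → 3
  ρ[u/x](R) → 3
  (T ⋈[e=h] ρ[u/x](R)) → 2
  π[v,u,h,e]((T ⋈[e=h] ρ[u/x](R))) → 2

== RESULT ==
v | u | h | e
p | t | 9 | 9
s | q | 7 | 7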